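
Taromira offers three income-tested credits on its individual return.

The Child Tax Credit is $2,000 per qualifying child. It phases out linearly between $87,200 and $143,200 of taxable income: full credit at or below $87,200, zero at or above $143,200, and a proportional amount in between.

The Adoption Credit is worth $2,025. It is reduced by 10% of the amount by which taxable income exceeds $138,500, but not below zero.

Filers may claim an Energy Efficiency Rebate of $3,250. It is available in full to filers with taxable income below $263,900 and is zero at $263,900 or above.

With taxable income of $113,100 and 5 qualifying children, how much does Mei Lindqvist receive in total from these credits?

$10,650

Child Tax Credit: base = 5 × $2,000 = $10,000. $113,100 is $25,900 into a $56,000 phase-out range, leaving 30,100/56,000 of the credit: $10,000 × 30,100/56,000 = $5,375.
Adoption Credit: $113,100 is at or below the $138,500 threshold, so the full $2,025 applies.
Energy Efficiency Rebate: $113,100 is below the $263,900 cutoff, so the full $3,250 applies.
Total: $5,375 + $2,025 + $3,250 = $10,650.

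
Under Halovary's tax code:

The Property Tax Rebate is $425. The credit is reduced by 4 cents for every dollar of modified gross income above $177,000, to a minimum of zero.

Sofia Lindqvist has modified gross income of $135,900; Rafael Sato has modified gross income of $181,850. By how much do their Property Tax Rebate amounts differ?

$194

Sofia ($135,900): Property Tax Rebate: $135,900 is at or below the $177,000 threshold, so the full $425 applies.
Rafael ($181,850): Property Tax Rebate: 4% of the $4,850 excess over $177,000 is $194; credit = $425 − $194 = $231.
Difference: |$425 − $231| = $194.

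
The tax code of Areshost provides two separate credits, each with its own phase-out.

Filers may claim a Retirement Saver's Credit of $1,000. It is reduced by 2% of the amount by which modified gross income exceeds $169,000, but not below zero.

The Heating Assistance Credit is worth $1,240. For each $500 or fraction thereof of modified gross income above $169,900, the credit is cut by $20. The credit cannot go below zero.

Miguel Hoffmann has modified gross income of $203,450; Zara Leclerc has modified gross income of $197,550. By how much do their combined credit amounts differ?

Miguel ($203,450): Retirement Saver's Credit: 2% of the $34,450 excess over $169,000 is $689; credit = $1,000 − $689 = $311. Heating Assistance Credit: income exceeds $169,900 by $33,550 → 68 increments × $20 = $1,360 ≥ base, so the credit is $0. total $311 + $0 = $311
Zara ($197,550): Retirement Saver's Credit: 2% of the $28,550 excess over $169,000 is $571; credit = $1,000 − $571 = $429. Heating Assistance Credit: income exceeds $169,900 by $27,650, which is 56 full-or-partial $500 increments; reduction = 56 × $20 = $1,120, leaving $120. total $429 + $120 = $549
Difference: |$311 − $549| = $238.

$238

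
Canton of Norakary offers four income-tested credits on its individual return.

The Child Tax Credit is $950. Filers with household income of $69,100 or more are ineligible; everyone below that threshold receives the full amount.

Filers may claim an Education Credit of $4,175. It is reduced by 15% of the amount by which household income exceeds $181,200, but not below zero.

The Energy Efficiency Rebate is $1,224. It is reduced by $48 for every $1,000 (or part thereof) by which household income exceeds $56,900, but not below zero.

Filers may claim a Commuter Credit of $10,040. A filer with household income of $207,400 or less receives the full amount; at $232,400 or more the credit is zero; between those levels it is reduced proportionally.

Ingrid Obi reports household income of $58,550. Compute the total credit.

Child Tax Credit: $58,550 is below the $69,100 cutoff, so the full $950 applies.
Education Credit: $58,550 is at or below the $181,200 threshold, so the full $4,175 applies.
Energy Efficiency Rebate: income exceeds $56,900 by $1,650, which is 2 full-or-partial $1,000 increments; reduction = 2 × $48 = $96, leaving $1,128.
Commuter Credit: $58,550 is at or below the $207,400 threshold, so the full $10,040 applies.
Total: $950 + $4,175 + $1,128 + $10,040 = $16,293.

$16,293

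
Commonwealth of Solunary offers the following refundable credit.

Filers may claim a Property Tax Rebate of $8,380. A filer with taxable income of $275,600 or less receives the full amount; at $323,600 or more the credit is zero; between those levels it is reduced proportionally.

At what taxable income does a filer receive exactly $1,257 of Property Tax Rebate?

$1,257 is 1,257/8,380 of the full $8,380, so 7,123/8,380 of the $48,000 range has been used: income = $275,600 + $48,000 × 7,123/8,380 = $316,400.

$316,400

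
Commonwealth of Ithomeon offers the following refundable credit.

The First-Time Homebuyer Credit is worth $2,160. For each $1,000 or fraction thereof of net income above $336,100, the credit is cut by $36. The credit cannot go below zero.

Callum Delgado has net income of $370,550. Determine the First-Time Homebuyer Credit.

First-Time Homebuyer Credit: income exceeds $336,100 by $34,450, which is 35 full-or-partial $1,000 increments; reduction = 35 × $36 = $1,260, leaving $900.

$900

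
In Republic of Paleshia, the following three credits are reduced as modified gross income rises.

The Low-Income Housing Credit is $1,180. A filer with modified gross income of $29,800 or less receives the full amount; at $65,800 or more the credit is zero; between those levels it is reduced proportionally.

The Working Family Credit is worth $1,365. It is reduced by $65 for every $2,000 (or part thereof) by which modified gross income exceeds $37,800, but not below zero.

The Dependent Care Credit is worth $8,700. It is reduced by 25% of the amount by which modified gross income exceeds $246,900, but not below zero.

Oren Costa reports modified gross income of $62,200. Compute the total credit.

$9,338

Low-Income Housing Credit: $62,200 is $32,400 into a $36,000 phase-out range, leaving 3,600/36,000 of the credit: $1,180 × 3,600/36,000 = $118.
Working Family Credit: income exceeds $37,800 by $24,400, which is 13 full-or-partial $2,000 increments; reduction = 13 × $65 = $845, leaving $520.
Dependent Care Credit: $62,200 is at or below the $246,900 threshold, so the full $8,700 applies.
Total: $118 + $520 + $8,700 = $9,338.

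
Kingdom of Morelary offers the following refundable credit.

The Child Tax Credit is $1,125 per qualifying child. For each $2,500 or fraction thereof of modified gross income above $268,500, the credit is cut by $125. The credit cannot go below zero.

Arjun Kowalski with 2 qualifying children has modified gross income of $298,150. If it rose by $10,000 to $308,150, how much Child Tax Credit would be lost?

At $298,150 — base = 2 × $1,125 = $2,250. income exceeds $268,500 by $29,650, which is 12 full-or-partial $2,500 increments; reduction = 12 × $125 = $1,500, leaving $750.
At $308,150 — base = 2 × $1,125 = $2,250. income exceeds $268,500 by $39,650, which is 16 full-or-partial $2,500 increments; reduction = 16 × $125 = $2,000, leaving $250.
Lost: $750 − $250 = $500.

$500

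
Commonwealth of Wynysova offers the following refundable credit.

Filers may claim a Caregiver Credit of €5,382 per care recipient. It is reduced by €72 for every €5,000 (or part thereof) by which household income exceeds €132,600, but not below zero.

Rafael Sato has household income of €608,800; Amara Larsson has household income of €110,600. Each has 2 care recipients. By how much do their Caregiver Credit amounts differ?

€6,912

Rafael (€608,800): Caregiver Credit: base = 2 × €5,382 = €10,764. income exceeds €132,600 by €476,200, which is 96 full-or-partial €5,000 increments; reduction = 96 × €72 = €6,912, leaving €3,852.
Amara (€110,600): Caregiver Credit: base = 2 × €5,382 = €10,764. €110,600 is at or below the €132,600 threshold, so the full €10,764 applies.
Difference: |€3,852 − €10,764| = €6,912.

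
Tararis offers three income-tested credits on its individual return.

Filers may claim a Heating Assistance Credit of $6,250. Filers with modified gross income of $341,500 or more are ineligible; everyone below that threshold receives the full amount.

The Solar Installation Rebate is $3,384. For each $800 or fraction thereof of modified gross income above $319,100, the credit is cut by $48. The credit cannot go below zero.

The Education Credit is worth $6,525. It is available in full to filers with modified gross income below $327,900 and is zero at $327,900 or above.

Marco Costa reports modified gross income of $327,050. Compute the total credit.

Heating Assistance Credit: $327,050 is below the $341,500 cutoff, so the full $6,250 applies.
Solar Installation Rebate: income exceeds $319,100 by $7,950, which is 10 full-or-partial $800 increments; reduction = 10 × $48 = $480, leaving $2,904.
Education Credit: $327,050 is below the $327,900 cutoff, so the full $6,525 applies.
Total: $6,250 + $2,904 + $6,525 = $15,679.

$15,679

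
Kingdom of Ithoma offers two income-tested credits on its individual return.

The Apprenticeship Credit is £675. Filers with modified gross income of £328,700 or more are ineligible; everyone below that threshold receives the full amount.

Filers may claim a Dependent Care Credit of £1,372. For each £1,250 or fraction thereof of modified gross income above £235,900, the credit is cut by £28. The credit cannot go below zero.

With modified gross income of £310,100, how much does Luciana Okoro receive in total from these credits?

£675

Apprenticeship Credit: £310,100 is below the £328,700 cutoff, so the full £675 applies.
Dependent Care Credit: income exceeds £235,900 by £74,200 → 60 increments × £28 = £1,680 ≥ base, so the credit is £0.
Total: £675 + £0 = £675.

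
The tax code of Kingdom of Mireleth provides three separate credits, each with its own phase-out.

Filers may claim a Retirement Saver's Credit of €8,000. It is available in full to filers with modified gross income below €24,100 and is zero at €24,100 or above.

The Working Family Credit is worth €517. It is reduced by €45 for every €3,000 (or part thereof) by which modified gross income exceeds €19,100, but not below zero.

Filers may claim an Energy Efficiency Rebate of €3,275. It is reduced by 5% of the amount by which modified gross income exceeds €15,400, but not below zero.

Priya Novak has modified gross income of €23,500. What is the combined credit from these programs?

€11,297

Retirement Saver's Credit: €23,500 is below the €24,100 cutoff, so the full €8,000 applies.
Working Family Credit: income exceeds €19,100 by €4,400, which is 2 full-or-partial €3,000 increments; reduction = 2 × €45 = €90, leaving €427.
Energy Efficiency Rebate: 5% of the €8,100 excess over €15,400 is €405; credit = €3,275 − €405 = €2,870.
Total: €8,000 + €427 + €2,870 = €11,297.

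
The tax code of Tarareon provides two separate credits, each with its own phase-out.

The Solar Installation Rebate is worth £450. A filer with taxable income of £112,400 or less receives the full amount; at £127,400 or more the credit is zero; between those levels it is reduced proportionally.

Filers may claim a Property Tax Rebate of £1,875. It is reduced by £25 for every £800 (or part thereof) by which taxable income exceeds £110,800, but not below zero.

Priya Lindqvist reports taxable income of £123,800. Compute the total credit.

Solar Installation Rebate: £123,800 is £11,400 into a £15,000 phase-out range, leaving 3,600/15,000 of the credit: £450 × 3,600/15,000 = £108.
Property Tax Rebate: income exceeds £110,800 by £13,000, which is 17 full-or-partial £800 increments; reduction = 17 × £25 = £425, leaving £1,450.
Total: £108 + £1,450 = £1,558.

£1,558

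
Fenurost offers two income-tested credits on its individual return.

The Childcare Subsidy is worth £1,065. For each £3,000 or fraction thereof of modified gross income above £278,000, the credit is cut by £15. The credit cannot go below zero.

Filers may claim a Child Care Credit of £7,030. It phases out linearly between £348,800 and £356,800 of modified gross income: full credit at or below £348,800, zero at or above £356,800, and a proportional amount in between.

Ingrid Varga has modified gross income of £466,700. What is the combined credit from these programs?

Childcare Subsidy: income exceeds £278,000 by £188,700, which is 63 full-or-partial £3,000 increments; reduction = 63 × £15 = £945, leaving £120.
Child Care Credit: £466,700 is at or above £356,800, so the credit is £0.
Total: £120 + £0 = £120.

£120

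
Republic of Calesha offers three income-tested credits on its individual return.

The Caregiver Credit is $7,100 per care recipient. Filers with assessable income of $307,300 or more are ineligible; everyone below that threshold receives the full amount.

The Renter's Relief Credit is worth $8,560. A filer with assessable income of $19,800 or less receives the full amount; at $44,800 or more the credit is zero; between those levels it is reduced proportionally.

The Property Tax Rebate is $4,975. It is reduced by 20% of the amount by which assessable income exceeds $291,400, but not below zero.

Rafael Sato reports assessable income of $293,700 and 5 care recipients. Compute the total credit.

Caregiver Credit: base = 5 × $7,100 = $35,500. $293,700 is below the $307,300 cutoff, so the full $35,500 applies.
Renter's Relief Credit: $293,700 is at or above $44,800, so the credit is $0.
Property Tax Rebate: 20% of the $2,300 excess over $291,400 is $460; credit = $4,975 − $460 = $4,515.
Total: $35,500 + $0 + $4,515 = $40,015.

$40,015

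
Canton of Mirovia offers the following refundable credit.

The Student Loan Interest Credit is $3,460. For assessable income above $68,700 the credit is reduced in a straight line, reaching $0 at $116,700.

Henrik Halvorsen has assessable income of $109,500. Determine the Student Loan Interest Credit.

$519

Student Loan Interest Credit: $109,500 is $40,800 into a $48,000 phase-out range, leaving 7,200/48,000 of the credit: $3,460 × 7,200/48,000 = $519.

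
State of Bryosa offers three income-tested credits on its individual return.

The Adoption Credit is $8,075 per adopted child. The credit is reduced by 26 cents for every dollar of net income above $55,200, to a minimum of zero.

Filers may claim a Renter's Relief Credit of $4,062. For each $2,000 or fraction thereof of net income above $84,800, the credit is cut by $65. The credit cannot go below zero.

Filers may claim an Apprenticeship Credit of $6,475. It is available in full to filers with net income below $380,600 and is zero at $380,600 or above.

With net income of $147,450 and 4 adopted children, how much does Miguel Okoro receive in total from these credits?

Adoption Credit: base = 4 × $8,075 = $32,300. 26% of the $92,250 excess over $55,200 is $23,985; credit = $32,300 − $23,985 = $8,315.
Renter's Relief Credit: income exceeds $84,800 by $62,650, which is 32 full-or-partial $2,000 increments; reduction = 32 × $65 = $2,080, leaving $1,982.
Apprenticeship Credit: $147,450 is below the $380,600 cutoff, so the full $6,475 applies.
Total: $8,315 + $1,982 + $6,475 = $16,772.

$16,772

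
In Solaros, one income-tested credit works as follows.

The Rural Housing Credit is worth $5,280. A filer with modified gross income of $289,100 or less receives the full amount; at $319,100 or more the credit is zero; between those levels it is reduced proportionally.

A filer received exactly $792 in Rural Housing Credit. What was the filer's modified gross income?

$314,600

$792 is 792/5,280 of the full $5,280, so 4,488/5,280 of the $30,000 range has been used: income = $289,100 + $30,000 × 4,488/5,280 = $314,600.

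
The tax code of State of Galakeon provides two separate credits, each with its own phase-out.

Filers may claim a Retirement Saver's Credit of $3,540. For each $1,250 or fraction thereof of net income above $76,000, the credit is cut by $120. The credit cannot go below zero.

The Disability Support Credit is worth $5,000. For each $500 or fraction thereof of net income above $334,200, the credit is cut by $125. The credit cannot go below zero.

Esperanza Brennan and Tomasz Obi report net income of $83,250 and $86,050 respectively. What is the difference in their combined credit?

$360

Esperanza ($83,250): Retirement Saver's Credit: income exceeds $76,000 by $7,250, which is 6 full-or-partial $1,250 increments; reduction = 6 × $120 = $720, leaving $2,820. Disability Support Credit: $83,250 is at or below the $334,200 threshold, so the full $5,000 applies. total $2,820 + $5,000 = $7,820
Tomasz ($86,050): Retirement Saver's Credit: income exceeds $76,000 by $10,050, which is 9 full-or-partial $1,250 increments; reduction = 9 × $120 = $1,080, leaving $2,460. Disability Support Credit: $86,050 is at or below the $334,200 threshold, so the full $5,000 applies. total $2,460 + $5,000 = $7,460
Difference: |$7,820 − $7,460| = $360.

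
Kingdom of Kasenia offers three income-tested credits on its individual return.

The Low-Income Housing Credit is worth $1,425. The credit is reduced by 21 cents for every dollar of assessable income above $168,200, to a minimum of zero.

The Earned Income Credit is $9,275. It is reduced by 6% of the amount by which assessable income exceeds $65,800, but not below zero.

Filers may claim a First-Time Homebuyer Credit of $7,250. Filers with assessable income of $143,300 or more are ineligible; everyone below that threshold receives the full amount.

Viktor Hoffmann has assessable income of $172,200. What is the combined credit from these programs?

Low-Income Housing Credit: 21% of the $4,000 excess over $168,200 is $840; credit = $1,425 − $840 = $585.
Earned Income Credit: 6% of the $106,400 excess over $65,800 is $6,384; credit = $9,275 − $6,384 = $2,891.
First-Time Homebuyer Credit: $172,200 meets or exceeds the $143,300 cutoff, so the credit is $0.
Total: $585 + $2,891 + $0 = $3,476.

$3,476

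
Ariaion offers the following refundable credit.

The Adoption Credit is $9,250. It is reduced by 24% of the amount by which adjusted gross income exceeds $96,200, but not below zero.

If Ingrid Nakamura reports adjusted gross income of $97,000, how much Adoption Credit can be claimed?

Adoption Credit: 24% of the $800 excess over $96,200 is $192; credit = $9,250 − $192 = $9,058.

$9,058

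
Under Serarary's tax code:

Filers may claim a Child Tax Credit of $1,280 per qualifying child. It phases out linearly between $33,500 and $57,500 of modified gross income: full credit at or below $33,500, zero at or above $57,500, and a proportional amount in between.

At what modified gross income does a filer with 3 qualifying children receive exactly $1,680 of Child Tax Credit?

Full credit = 3 × $1,280 = $3,840.
$1,680 is 1,680/3,840 of the full $3,840, so 2,160/3,840 of the $24,000 range has been used: income = $33,500 + $24,000 × 2,160/3,840 = $47,000.

$47,000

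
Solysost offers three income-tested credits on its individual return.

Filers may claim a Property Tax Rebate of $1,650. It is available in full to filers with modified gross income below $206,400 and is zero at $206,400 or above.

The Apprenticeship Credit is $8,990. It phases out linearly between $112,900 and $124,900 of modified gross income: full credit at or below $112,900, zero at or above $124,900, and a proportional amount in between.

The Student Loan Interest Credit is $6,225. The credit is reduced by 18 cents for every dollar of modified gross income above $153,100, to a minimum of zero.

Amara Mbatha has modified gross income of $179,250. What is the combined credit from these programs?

Property Tax Rebate: $179,250 is below the $206,400 cutoff, so the full $1,650 applies.
Apprenticeship Credit: $179,250 is at or above $124,900, so the credit is $0.
Student Loan Interest Credit: 18% of the $26,150 excess over $153,100 is $4,707; credit = $6,225 − $4,707 = $1,518.
Total: $1,650 + $0 + $1,518 = $3,168.

$3,168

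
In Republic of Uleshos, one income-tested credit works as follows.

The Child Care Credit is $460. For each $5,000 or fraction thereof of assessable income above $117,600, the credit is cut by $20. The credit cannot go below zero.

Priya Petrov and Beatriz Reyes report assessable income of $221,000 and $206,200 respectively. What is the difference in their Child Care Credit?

Priya ($221,000): Child Care Credit: income exceeds $117,600 by $103,400, which is 21 full-or-partial $5,000 increments; reduction = 21 × $20 = $420, leaving $40.
Beatriz ($206,200): Child Care Credit: income exceeds $117,600 by $88,600, which is 18 full-or-partial $5,000 increments; reduction = 18 × $20 = $360, leaving $100.
Difference: |$40 − $100| = $60.

$60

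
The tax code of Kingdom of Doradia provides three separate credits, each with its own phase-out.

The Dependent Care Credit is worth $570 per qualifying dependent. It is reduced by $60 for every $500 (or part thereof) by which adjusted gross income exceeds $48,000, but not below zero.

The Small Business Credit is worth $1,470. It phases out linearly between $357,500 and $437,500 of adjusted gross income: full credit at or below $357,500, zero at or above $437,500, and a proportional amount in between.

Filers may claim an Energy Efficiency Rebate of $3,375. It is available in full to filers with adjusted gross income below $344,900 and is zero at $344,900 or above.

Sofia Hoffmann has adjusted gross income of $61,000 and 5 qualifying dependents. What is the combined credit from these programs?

Dependent Care Credit: base = 5 × $570 = $2,850. income exceeds $48,000 by $13,000, which is 26 full-or-partial $500 increments; reduction = 26 × $60 = $1,560, leaving $1,290.
Small Business Credit: $61,000 is at or below the $357,500 threshold, so the full $1,470 applies.
Energy Efficiency Rebate: $61,000 is below the $344,900 cutoff, so the full $3,375 applies.
Total: $1,290 + $1,470 + $3,375 = $6,135.

$6,135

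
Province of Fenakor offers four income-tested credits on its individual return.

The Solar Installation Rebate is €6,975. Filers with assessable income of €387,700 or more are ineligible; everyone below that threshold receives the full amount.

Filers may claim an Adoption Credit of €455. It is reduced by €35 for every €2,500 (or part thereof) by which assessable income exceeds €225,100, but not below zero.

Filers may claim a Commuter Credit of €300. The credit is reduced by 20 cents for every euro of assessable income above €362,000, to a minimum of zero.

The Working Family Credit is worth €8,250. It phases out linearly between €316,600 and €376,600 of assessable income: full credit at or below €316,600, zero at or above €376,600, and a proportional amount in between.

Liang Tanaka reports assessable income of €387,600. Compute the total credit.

€6,975

Solar Installation Rebate: €387,600 is below the €387,700 cutoff, so the full €6,975 applies.
Adoption Credit: income exceeds €225,100 by €162,500 → 65 increments × €35 = €2,275 ≥ base, so the credit is €0.
Commuter Credit: 20% of the €25,600 excess over €362,000 is €5,120 ≥ base, so the credit is €0.
Working Family Credit: €387,600 is at or above €376,600, so the credit is €0.
Total: €6,975 + €0 + €0 + €0 = €6,975.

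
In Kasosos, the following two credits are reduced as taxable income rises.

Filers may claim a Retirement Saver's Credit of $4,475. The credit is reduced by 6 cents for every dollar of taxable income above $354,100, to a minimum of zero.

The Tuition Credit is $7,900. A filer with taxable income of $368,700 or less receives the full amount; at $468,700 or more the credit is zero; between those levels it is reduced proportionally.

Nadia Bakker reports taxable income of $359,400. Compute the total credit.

Retirement Saver's Credit: 6% of the $5,300 excess over $354,100 is $318; credit = $4,475 − $318 = $4,157.
Tuition Credit: $359,400 is at or below the $368,700 threshold, so the full $7,900 applies.
Total: $4,157 + $7,900 = $12,057.

$12,057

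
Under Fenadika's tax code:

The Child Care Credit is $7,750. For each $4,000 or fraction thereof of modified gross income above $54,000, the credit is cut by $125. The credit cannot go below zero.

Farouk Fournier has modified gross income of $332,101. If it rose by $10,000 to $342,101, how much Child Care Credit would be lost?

$0

At $332,101 — income exceeds $54,000 by $278,101 → 70 increments × $125 = $8,750 ≥ base, so the credit is $0.
At $342,101 — income exceeds $54,000 by $288,101 → 73 increments × $125 = $9,125 ≥ base, so the credit is $0.
Lost: $0 − $0 = $0.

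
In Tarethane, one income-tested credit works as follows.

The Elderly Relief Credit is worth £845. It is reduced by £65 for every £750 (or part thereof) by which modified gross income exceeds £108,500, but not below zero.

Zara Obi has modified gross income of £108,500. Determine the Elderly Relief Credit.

Elderly Relief Credit: £108,500 is at or below the £108,500 threshold, so the full £845 applies.

£845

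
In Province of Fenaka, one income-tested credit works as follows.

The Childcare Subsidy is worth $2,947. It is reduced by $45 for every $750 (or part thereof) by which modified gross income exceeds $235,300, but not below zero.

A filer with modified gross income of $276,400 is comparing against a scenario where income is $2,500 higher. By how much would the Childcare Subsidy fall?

At $276,400 — income exceeds $235,300 by $41,100, which is 55 full-or-partial $750 increments; reduction = 55 × $45 = $2,475, leaving $472.
At $278,900 — income exceeds $235,300 by $43,600, which is 59 full-or-partial $750 increments; reduction = 59 × $45 = $2,655, leaving $292.
Lost: $472 − $292 = $180.

$180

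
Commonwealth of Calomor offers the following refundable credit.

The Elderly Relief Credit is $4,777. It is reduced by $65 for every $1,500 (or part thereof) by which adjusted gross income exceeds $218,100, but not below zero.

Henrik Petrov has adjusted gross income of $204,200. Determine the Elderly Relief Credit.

$4,777

Elderly Relief Credit: $204,200 is at or below the $218,100 threshold, so the full $4,777 applies.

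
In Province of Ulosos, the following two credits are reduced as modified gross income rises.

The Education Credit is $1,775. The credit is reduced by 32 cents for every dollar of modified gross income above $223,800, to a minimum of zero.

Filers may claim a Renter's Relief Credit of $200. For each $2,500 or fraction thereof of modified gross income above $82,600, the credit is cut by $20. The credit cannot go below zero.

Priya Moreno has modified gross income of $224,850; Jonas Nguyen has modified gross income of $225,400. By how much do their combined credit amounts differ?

Priya ($224,850): Education Credit: 32% of the $1,050 excess over $223,800 is $336; credit = $1,775 − $336 = $1,439. Renter's Relief Credit: income exceeds $82,600 by $142,250 → 57 increments × $20 = $1,140 ≥ base, so the credit is $0. total $1,439 + $0 = $1,439
Jonas ($225,400): Education Credit: 32% of the $1,600 excess over $223,800 is $512; credit = $1,775 − $512 = $1,263. Renter's Relief Credit: income exceeds $82,600 by $142,800 → 58 increments × $20 = $1,160 ≥ base, so the credit is $0. total $1,263 + $0 = $1,263
Difference: |$1,439 − $1,263| = $176.

$176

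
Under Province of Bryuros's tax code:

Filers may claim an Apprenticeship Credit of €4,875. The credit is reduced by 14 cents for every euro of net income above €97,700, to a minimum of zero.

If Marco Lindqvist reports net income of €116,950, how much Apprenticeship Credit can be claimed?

€2,180

Apprenticeship Credit: 14% of the €19,250 excess over €97,700 is €2,695; credit = €4,875 − €2,695 = €2,180.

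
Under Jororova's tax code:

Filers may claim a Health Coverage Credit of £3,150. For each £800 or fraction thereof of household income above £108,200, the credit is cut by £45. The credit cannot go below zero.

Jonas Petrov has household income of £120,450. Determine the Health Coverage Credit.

£2,430

Health Coverage Credit: income exceeds £108,200 by £12,250, which is 16 full-or-partial £800 increments; reduction = 16 × £45 = £720, leaving £2,430.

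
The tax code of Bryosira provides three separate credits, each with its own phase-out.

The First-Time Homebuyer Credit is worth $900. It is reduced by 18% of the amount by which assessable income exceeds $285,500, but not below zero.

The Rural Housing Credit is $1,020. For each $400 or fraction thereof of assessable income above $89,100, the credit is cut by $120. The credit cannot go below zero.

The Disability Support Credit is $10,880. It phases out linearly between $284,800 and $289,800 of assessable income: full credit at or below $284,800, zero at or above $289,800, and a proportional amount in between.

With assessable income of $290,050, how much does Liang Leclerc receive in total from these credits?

First-Time Homebuyer Credit: 18% of the $4,550 excess over $285,500 is $819; credit = $900 − $819 = $81.
Rural Housing Credit: income exceeds $89,100 by $200,950 → 503 increments × $120 = $60,360 ≥ base, so the credit is $0.
Disability Support Credit: $290,050 is at or above $289,800, so the credit is $0.
Total: $81 + $0 + $0 = $81.

$81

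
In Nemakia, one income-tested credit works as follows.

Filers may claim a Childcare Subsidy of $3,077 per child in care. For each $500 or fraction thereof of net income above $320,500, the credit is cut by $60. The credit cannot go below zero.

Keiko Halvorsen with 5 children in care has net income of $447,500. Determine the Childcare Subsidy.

$145

Childcare Subsidy: base = 5 × $3,077 = $15,385. income exceeds $320,500 by $127,000, which is 254 full-or-partial $500 increments; reduction = 254 × $60 = $15,240, leaving $145.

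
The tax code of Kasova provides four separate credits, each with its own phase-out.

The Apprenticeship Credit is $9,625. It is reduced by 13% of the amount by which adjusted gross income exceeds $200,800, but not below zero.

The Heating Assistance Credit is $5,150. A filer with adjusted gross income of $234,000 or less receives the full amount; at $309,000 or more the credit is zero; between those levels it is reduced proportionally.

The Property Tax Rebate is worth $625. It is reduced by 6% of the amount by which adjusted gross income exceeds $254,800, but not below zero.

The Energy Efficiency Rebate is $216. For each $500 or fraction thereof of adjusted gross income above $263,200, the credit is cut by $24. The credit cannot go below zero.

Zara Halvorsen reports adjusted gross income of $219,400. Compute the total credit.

$13,198

Apprenticeship Credit: 13% of the $18,600 excess over $200,800 is $2,418; credit = $9,625 − $2,418 = $7,207.
Heating Assistance Credit: $219,400 is at or below the $234,000 threshold, so the full $5,150 applies.
Property Tax Rebate: $219,400 is at or below the $254,800 threshold, so the full $625 applies.
Energy Efficiency Rebate: $219,400 is at or below the $263,200 threshold, so the full $216 applies.
Total: $7,207 + $5,150 + $625 + $216 = $13,198.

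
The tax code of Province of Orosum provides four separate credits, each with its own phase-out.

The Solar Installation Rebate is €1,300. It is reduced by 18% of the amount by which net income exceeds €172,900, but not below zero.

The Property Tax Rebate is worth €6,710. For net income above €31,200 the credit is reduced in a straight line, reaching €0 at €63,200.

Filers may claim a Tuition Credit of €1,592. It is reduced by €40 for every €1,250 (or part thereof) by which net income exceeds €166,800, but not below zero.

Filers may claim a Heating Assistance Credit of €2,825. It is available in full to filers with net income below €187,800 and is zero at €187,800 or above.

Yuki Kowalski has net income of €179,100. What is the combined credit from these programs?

Solar Installation Rebate: 18% of the €6,200 excess over €172,900 is €1,116; credit = €1,300 − €1,116 = €184.
Property Tax Rebate: €179,100 is at or above €63,200, so the credit is €0.
Tuition Credit: income exceeds €166,800 by €12,300, which is 10 full-or-partial €1,250 increments; reduction = 10 × €40 = €400, leaving €1,192.
Heating Assistance Credit: €179,100 is below the €187,800 cutoff, so the full €2,825 applies.
Total: €184 + €0 + €1,192 + €2,825 = €4,201.

€4,201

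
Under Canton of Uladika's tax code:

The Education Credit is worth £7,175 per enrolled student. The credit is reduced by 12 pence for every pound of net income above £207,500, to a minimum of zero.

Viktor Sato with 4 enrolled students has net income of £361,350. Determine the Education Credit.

£10,238

Education Credit: base = 4 × £7,175 = £28,700. 12% of the £153,850 excess over £207,500 is £18,462; credit = £28,700 − £18,462 = £10,238.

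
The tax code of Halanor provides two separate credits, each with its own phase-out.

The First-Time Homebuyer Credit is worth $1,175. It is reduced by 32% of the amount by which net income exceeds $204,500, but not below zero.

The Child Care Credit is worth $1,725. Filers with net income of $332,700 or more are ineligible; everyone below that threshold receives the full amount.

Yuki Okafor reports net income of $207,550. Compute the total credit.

$1,924

First-Time Homebuyer Credit: 32% of the $3,050 excess over $204,500 is $976; credit = $1,175 − $976 = $199.
Child Care Credit: $207,550 is below the $332,700 cutoff, so the full $1,725 applies.
Total: $199 + $1,725 = $1,924.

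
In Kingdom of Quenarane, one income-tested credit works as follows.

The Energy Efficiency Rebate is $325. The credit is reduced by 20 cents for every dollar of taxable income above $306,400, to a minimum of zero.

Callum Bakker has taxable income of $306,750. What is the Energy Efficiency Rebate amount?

Energy Efficiency Rebate: 20% of the $350 excess over $306,400 is $70; credit = $325 − $70 = $255.

$255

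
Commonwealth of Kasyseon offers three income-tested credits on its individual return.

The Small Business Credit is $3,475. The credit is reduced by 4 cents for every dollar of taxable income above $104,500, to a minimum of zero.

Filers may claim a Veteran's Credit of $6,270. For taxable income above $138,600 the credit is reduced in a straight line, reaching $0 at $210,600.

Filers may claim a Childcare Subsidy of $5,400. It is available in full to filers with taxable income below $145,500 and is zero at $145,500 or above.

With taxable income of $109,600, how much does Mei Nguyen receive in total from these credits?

$14,941

Small Business Credit: 4% of the $5,100 excess over $104,500 is $204; credit = $3,475 − $204 = $3,271.
Veteran's Credit: $109,600 is at or below the $138,600 threshold, so the full $6,270 applies.
Childcare Subsidy: $109,600 is below the $145,500 cutoff, so the full $5,400 applies.
Total: $3,271 + $6,270 + $5,400 = $14,941.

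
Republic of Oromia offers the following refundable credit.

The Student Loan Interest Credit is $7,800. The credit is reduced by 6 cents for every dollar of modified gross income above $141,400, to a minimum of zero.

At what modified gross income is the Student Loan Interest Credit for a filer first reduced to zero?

$271,400

The credit falls by 6% of each dollar above $141,400, so it reaches zero when the excess is $7,800 / 6% = $130,000: income = $141,400 + $130,000 = $271,400.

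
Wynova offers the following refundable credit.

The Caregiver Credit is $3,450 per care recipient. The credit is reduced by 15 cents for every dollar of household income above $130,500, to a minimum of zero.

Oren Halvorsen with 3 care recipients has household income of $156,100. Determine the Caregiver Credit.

$6,510

Caregiver Credit: base = 3 × $3,450 = $10,350. 15% of the $25,600 excess over $130,500 is $3,840; credit = $10,350 − $3,840 = $6,510.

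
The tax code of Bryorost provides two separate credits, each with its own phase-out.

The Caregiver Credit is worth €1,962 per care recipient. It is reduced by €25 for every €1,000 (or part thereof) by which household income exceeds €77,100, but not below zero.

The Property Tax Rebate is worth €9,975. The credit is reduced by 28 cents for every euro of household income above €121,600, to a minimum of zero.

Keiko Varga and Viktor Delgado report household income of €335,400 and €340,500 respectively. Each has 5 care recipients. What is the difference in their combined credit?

Keiko (€335,400): Caregiver Credit: base = 5 × €1,962 = €9,810. income exceeds €77,100 by €258,300, which is 259 full-or-partial €1,000 increments; reduction = 259 × €25 = €6,475, leaving €3,335. Property Tax Rebate: 28% of the €213,800 excess over €121,600 is €59,864 ≥ base, so the credit is €0. total €3,335 + €0 = €3,335
Viktor (€340,500): Caregiver Credit: base = 5 × €1,962 = €9,810. income exceeds €77,100 by €263,400, which is 264 full-or-partial €1,000 increments; reduction = 264 × €25 = €6,600, leaving €3,210. Property Tax Rebate: 28% of the €218,900 excess over €121,600 is €61,292 ≥ base, so the credit is €0. total €3,210 + €0 = €3,210
Difference: |€3,335 − €3,210| = €125.

€125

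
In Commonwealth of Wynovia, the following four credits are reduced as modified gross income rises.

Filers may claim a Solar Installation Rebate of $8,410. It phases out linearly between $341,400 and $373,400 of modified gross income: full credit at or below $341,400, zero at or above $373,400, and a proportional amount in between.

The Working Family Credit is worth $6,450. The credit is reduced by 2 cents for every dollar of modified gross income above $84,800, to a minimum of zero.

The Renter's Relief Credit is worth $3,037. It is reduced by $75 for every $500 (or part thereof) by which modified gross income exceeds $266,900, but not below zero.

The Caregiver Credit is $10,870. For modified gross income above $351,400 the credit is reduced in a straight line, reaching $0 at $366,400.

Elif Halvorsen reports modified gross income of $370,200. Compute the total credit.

$1,583

Solar Installation Rebate: $370,200 is $28,800 into a $32,000 phase-out range, leaving 3,200/32,000 of the credit: $8,410 × 3,200/32,000 = $841.
Working Family Credit: 2% of the $285,400 excess over $84,800 is $5,708; credit = $6,450 − $5,708 = $742.
Renter's Relief Credit: income exceeds $266,900 by $103,300 → 207 increments × $75 = $15,525 ≥ base, so the credit is $0.
Caregiver Credit: $370,200 is at or above $366,400, so the credit is $0.
Total: $841 + $742 + $0 + $0 = $1,583.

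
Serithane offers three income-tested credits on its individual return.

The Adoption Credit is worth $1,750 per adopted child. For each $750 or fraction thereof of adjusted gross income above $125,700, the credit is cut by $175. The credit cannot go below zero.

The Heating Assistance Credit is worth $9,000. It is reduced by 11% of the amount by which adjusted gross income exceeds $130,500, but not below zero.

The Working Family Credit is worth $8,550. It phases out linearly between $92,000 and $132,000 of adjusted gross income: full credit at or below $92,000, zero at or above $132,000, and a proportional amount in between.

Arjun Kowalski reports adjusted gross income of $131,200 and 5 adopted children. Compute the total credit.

$16,444

Adoption Credit: base = 5 × $1,750 = $8,750. income exceeds $125,700 by $5,500, which is 8 full-or-partial $750 increments; reduction = 8 × $175 = $1,400, leaving $7,350.
Heating Assistance Credit: 11% of the $700 excess over $130,500 is $77; credit = $9,000 − $77 = $8,923.
Working Family Credit: $131,200 is $39,200 into a $40,000 phase-out range, leaving 800/40,000 of the credit: $8,550 × 800/40,000 = $171.
Total: $7,350 + $8,923 + $171 = $16,444.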